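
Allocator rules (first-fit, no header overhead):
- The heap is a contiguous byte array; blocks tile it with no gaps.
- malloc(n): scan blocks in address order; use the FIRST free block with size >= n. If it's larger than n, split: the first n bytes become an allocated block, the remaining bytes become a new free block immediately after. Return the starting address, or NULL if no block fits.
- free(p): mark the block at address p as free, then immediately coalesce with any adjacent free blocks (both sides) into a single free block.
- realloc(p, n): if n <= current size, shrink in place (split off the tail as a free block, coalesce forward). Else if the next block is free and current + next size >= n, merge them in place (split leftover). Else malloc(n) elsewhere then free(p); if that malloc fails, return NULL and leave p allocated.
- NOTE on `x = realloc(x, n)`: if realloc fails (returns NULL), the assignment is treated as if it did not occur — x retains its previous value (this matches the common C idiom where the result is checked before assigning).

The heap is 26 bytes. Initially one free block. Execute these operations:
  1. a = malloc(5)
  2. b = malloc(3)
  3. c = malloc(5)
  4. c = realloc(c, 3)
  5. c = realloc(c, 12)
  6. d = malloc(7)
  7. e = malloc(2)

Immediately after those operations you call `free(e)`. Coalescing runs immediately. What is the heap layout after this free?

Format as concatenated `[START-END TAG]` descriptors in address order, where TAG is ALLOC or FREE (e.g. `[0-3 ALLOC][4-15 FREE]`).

Answer: [0-4 ALLOC][5-7 ALLOC][8-19 ALLOC][20-25 FREE]

Derivation:
Op 1: a = malloc(5) -> a = 0; heap: [0-4 ALLOC][5-25 FREE]
Op 2: b = malloc(3) -> b = 5; heap: [0-4 ALLOC][5-7 ALLOC][8-25 FREE]
Op 3: c = malloc(5) -> c = 8; heap: [0-4 ALLOC][5-7 ALLOC][8-12 ALLOC][13-25 FREE]
Op 4: c = realloc(c, 3) -> c = 8; heap: [0-4 ALLOC][5-7 ALLOC][8-10 ALLOC][11-25 FREE]
Op 5: c = realloc(c, 12) -> c = 8; heap: [0-4 ALLOC][5-7 ALLOC][8-19 ALLOC][20-25 FREE]
Op 6: d = malloc(7) -> d = NULL; heap: [0-4 ALLOC][5-7 ALLOC][8-19 ALLOC][20-25 FREE]
Op 7: e = malloc(2) -> e = 20; heap: [0-4 ALLOC][5-7 ALLOC][8-19 ALLOC][20-21 ALLOC][22-25 FREE]
free(e): e = 20 -> block [20-21 ALLOC]; mark free, coalesce with adjacent free neighbors -> [0-4 ALLOC][5-7 ALLOC][8-19 ALLOC][20-25 FREE]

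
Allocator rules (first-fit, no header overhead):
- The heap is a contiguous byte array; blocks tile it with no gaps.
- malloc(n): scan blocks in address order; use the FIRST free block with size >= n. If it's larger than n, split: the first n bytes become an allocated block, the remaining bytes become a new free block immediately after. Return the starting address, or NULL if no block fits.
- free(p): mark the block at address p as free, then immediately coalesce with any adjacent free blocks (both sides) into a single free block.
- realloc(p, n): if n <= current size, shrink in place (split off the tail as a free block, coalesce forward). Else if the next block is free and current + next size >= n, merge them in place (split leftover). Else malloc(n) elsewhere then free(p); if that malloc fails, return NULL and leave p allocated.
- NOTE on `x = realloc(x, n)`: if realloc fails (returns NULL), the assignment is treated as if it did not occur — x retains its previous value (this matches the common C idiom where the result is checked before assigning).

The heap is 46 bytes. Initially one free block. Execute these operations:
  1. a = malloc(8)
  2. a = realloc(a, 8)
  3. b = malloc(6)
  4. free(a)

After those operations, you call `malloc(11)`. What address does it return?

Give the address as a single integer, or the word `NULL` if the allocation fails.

Op 1: a = malloc(8) -> a = 0; heap: [0-7 ALLOC][8-45 FREE]
Op 2: a = realloc(a, 8) -> a = 0; heap: [0-7 ALLOC][8-45 FREE]
Op 3: b = malloc(6) -> b = 8; heap: [0-7 ALLOC][8-13 ALLOC][14-45 FREE]
Op 4: free(a) -> (freed a); heap: [0-7 FREE][8-13 ALLOC][14-45 FREE]
malloc(11): first-fit scan over [0-7 FREE][8-13 ALLOC][14-45 FREE] -> 14

Answer: 14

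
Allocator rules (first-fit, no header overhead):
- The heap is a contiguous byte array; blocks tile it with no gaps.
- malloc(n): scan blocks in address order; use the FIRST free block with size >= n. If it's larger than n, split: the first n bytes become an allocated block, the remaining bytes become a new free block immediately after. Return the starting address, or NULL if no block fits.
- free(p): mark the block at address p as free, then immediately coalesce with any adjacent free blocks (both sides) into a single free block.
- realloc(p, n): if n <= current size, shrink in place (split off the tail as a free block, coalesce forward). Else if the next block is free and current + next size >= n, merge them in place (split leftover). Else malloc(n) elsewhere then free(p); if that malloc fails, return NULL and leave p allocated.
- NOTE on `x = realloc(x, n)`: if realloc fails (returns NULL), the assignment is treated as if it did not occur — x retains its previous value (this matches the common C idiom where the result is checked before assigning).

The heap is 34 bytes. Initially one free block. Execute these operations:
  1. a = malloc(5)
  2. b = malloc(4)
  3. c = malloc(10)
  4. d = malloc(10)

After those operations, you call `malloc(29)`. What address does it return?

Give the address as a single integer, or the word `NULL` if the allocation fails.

Answer: NULL

Derivation:
Op 1: a = malloc(5) -> a = 0; heap: [0-4 ALLOC][5-33 FREE]
Op 2: b = malloc(4) -> b = 5; heap: [0-4 ALLOC][5-8 ALLOC][9-33 FREE]
Op 3: c = malloc(10) -> c = 9; heap: [0-4 ALLOC][5-8 ALLOC][9-18 ALLOC][19-33 FREE]
Op 4: d = malloc(10) -> d = 19; heap: [0-4 ALLOC][5-8 ALLOC][9-18 ALLOC][19-28 ALLOC][29-33 FREE]
malloc(29): first-fit scan over [0-4 ALLOC][5-8 ALLOC][9-18 ALLOC][19-28 ALLOC][29-33 FREE] -> NULL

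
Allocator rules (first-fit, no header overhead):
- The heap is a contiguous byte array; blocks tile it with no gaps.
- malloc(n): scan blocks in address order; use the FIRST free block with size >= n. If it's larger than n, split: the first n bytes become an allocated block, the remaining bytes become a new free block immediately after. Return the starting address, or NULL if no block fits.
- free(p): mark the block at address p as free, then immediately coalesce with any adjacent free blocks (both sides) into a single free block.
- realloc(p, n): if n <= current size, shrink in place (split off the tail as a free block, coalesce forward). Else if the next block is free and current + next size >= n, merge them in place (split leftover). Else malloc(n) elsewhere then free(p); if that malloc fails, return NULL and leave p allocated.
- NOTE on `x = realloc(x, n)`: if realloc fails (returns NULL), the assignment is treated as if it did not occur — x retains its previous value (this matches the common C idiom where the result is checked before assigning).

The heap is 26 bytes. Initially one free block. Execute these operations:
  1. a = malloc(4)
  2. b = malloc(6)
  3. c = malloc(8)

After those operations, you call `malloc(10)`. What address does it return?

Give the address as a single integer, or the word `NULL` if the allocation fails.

Op 1: a = malloc(4) -> a = 0; heap: [0-3 ALLOC][4-25 FREE]
Op 2: b = malloc(6) -> b = 4; heap: [0-3 ALLOC][4-9 ALLOC][10-25 FREE]
Op 3: c = malloc(8) -> c = 10; heap: [0-3 ALLOC][4-9 ALLOC][10-17 ALLOC][18-25 FREE]
malloc(10): first-fit scan over [0-3 ALLOC][4-9 ALLOC][10-17 ALLOC][18-25 FREE] -> NULL

Answer: NULL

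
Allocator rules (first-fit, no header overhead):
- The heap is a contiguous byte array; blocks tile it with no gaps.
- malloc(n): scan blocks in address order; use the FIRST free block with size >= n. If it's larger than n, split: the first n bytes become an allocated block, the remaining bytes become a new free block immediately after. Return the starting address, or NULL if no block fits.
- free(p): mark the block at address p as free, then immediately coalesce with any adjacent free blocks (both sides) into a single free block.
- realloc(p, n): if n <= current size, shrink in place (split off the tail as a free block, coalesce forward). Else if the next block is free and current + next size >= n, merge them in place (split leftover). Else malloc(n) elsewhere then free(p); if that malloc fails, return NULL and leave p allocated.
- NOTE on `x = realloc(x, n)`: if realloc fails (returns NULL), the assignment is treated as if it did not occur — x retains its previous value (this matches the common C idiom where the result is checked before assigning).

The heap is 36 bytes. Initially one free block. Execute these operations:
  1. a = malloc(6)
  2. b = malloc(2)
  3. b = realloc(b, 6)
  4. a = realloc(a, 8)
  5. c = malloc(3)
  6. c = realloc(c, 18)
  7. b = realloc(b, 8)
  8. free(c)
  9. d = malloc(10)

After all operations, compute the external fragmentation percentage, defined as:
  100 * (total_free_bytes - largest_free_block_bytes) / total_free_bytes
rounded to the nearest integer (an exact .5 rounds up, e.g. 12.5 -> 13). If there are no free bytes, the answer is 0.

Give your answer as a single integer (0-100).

Op 1: a = malloc(6) -> a = 0; heap: [0-5 ALLOC][6-35 FREE]
Op 2: b = malloc(2) -> b = 6; heap: [0-5 ALLOC][6-7 ALLOC][8-35 FREE]
Op 3: b = realloc(b, 6) -> b = 6; heap: [0-5 ALLOC][6-11 ALLOC][12-35 FREE]
Op 4: a = realloc(a, 8) -> a = 12; heap: [0-5 FREE][6-11 ALLOC][12-19 ALLOC][20-35 FREE]
Op 5: c = malloc(3) -> c = 0; heap: [0-2 ALLOC][3-5 FREE][6-11 ALLOC][12-19 ALLOC][20-35 FREE]
Op 6: c = realloc(c, 18) -> NULL (c unchanged); heap: [0-2 ALLOC][3-5 FREE][6-11 ALLOC][12-19 ALLOC][20-35 FREE]
Op 7: b = realloc(b, 8) -> b = 20; heap: [0-2 ALLOC][3-11 FREE][12-19 ALLOC][20-27 ALLOC][28-35 FREE]
Op 8: free(c) -> (freed c); heap: [0-11 FREE][12-19 ALLOC][20-27 ALLOC][28-35 FREE]
Op 9: d = malloc(10) -> d = 0; heap: [0-9 ALLOC][10-11 FREE][12-19 ALLOC][20-27 ALLOC][28-35 FREE]
Free blocks: [2 8] total_free=10 largest=8 -> 100*(10-8)/10 = 200/10 = 20

Answer: 20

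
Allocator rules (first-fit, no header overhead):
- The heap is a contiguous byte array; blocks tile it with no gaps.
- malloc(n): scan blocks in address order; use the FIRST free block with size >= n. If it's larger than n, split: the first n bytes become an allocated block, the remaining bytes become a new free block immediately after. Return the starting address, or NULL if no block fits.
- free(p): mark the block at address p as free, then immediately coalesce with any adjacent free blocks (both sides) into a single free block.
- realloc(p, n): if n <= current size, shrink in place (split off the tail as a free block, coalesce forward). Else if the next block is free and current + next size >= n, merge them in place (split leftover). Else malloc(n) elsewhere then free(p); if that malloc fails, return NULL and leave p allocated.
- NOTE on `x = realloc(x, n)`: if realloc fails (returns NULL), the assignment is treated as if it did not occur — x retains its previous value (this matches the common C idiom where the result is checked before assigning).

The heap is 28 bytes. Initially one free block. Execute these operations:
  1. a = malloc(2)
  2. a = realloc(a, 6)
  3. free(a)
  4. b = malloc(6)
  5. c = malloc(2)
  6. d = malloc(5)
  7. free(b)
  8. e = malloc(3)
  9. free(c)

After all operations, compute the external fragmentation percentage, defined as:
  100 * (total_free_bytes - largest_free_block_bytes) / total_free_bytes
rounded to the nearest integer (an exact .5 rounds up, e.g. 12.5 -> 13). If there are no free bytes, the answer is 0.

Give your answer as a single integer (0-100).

Answer: 25

Derivation:
Op 1: a = malloc(2) -> a = 0; heap: [0-1 ALLOC][2-27 FREE]
Op 2: a = realloc(a, 6) -> a = 0; heap: [0-5 ALLOC][6-27 FREE]
Op 3: free(a) -> (freed a); heap: [0-27 FREE]
Op 4: b = malloc(6) -> b = 0; heap: [0-5 ALLOC][6-27 FREE]
Op 5: c = malloc(2) -> c = 6; heap: [0-5 ALLOC][6-7 ALLOC][8-27 FREE]
Op 6: d = malloc(5) -> d = 8; heap: [0-5 ALLOC][6-7 ALLOC][8-12 ALLOC][13-27 FREE]
Op 7: free(b) -> (freed b); heap: [0-5 FREE][6-7 ALLOC][8-12 ALLOC][13-27 FREE]
Op 8: e = malloc(3) -> e = 0; heap: [0-2 ALLOC][3-5 FREE][6-7 ALLOC][8-12 ALLOC][13-27 FREE]
Op 9: free(c) -> (freed c); heap: [0-2 ALLOC][3-7 FREE][8-12 ALLOC][13-27 FREE]
Free blocks: [5 15] total_free=20 largest=15 -> 100*(20-15)/20 = 500/20 = 25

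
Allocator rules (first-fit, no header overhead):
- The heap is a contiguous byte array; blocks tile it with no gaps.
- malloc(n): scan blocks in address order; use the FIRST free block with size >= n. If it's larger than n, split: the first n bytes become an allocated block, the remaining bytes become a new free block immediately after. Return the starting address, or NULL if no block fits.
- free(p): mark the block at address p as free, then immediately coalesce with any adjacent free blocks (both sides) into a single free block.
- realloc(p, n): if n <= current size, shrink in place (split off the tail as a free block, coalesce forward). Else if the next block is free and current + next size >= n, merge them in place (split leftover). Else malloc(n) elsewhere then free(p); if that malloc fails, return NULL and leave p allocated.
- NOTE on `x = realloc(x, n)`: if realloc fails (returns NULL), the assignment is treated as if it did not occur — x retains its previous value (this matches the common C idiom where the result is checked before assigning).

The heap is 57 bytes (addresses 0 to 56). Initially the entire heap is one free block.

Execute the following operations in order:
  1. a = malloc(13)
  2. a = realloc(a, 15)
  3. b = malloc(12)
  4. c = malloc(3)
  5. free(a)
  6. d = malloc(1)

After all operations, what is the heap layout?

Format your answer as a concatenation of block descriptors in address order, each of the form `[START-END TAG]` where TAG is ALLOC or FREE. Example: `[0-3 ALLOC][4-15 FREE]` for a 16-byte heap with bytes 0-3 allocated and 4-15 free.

Answer: [0-0 ALLOC][1-14 FREE][15-26 ALLOC][27-29 ALLOC][30-56 FREE]

Derivation:
Op 1: a = malloc(13) -> a = 0; heap: [0-12 ALLOC][13-56 FREE]
Op 2: a = realloc(a, 15) -> a = 0; heap: [0-14 ALLOC][15-56 FREE]
Op 3: b = malloc(12) -> b = 15; heap: [0-14 ALLOC][15-26 ALLOC][27-56 FREE]
Op 4: c = malloc(3) -> c = 27; heap: [0-14 ALLOC][15-26 ALLOC][27-29 ALLOC][30-56 FREE]
Op 5: free(a) -> (freed a); heap: [0-14 FREE][15-26 ALLOC][27-29 ALLOC][30-56 FREE]
Op 6: d = malloc(1) -> d = 0; heap: [0-0 ALLOC][1-14 FREE][15-26 ALLOC][27-29 ALLOC][30-56 FREE]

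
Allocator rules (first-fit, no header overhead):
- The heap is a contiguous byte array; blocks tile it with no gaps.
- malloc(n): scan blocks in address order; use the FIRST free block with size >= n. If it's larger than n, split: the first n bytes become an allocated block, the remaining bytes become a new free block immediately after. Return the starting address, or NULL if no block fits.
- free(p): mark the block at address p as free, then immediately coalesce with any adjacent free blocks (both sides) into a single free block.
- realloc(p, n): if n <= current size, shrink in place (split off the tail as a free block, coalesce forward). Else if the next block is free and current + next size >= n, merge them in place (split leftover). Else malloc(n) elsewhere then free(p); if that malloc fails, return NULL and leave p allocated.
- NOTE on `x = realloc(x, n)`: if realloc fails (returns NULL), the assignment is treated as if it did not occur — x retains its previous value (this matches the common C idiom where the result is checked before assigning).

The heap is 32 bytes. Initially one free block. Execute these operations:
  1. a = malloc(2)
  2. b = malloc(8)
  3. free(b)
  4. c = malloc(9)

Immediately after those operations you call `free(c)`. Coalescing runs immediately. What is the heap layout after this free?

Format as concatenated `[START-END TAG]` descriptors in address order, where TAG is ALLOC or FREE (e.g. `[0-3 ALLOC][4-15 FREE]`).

Answer: [0-1 ALLOC][2-31 FREE]

Derivation:
Op 1: a = malloc(2) -> a = 0; heap: [0-1 ALLOC][2-31 FREE]
Op 2: b = malloc(8) -> b = 2; heap: [0-1 ALLOC][2-9 ALLOC][10-31 FREE]
Op 3: free(b) -> (freed b); heap: [0-1 ALLOC][2-31 FREE]
Op 4: c = malloc(9) -> c = 2; heap: [0-1 ALLOC][2-10 ALLOC][11-31 FREE]
free(c): c = 2 -> block [2-10 ALLOC]; mark free, coalesce with adjacent free neighbors -> [0-1 ALLOC][2-31 FREE]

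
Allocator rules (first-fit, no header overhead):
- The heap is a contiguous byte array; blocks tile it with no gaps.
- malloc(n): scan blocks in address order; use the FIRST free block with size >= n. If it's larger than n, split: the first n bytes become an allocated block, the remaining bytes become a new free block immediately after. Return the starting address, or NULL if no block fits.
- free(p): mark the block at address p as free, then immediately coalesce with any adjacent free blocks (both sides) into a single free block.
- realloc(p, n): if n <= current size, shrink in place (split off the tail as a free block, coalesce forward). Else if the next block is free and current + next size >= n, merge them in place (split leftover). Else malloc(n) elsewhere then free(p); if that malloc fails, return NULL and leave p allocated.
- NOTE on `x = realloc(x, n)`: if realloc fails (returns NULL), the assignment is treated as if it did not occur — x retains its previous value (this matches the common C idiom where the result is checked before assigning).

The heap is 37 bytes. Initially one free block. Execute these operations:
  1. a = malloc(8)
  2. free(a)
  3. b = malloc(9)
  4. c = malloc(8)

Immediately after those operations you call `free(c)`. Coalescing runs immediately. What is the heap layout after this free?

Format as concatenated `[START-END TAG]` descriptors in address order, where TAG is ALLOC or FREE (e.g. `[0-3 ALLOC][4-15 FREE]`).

Answer: [0-8 ALLOC][9-36 FREE]

Derivation:
Op 1: a = malloc(8) -> a = 0; heap: [0-7 ALLOC][8-36 FREE]
Op 2: free(a) -> (freed a); heap: [0-36 FREE]
Op 3: b = malloc(9) -> b = 0; heap: [0-8 ALLOC][9-36 FREE]
Op 4: c = malloc(8) -> c = 9; heap: [0-8 ALLOC][9-16 ALLOC][17-36 FREE]
free(c): c = 9 -> block [9-16 ALLOC]; mark free, coalesce with adjacent free neighbors -> [0-8 ALLOC][9-36 FREE]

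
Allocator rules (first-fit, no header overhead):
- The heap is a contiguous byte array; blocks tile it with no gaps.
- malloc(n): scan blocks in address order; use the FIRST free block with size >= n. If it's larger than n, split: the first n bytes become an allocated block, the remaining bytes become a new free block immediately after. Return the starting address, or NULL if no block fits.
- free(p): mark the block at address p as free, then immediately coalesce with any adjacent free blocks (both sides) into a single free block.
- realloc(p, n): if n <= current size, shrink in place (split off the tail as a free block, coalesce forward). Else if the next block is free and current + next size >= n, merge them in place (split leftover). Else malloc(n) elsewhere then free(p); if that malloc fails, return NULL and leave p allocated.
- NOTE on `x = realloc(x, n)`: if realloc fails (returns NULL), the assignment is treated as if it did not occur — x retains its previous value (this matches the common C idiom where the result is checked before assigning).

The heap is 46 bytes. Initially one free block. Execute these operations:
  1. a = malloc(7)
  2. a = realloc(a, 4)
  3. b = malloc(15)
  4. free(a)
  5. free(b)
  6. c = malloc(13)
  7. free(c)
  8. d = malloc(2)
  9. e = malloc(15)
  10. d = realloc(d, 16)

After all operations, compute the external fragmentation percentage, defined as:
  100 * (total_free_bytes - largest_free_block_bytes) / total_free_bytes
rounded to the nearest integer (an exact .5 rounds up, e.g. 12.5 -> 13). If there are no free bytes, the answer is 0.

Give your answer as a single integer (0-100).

Answer: 13

Derivation:
Op 1: a = malloc(7) -> a = 0; heap: [0-6 ALLOC][7-45 FREE]
Op 2: a = realloc(a, 4) -> a = 0; heap: [0-3 ALLOC][4-45 FREE]
Op 3: b = malloc(15) -> b = 4; heap: [0-3 ALLOC][4-18 ALLOC][19-45 FREE]
Op 4: free(a) -> (freed a); heap: [0-3 FREE][4-18 ALLOC][19-45 FREE]
Op 5: free(b) -> (freed b); heap: [0-45 FREE]
Op 6: c = malloc(13) -> c = 0; heap: [0-12 ALLOC][13-45 FREE]
Op 7: free(c) -> (freed c); heap: [0-45 FREE]
Op 8: d = malloc(2) -> d = 0; heap: [0-1 ALLOC][2-45 FREE]
Op 9: e = malloc(15) -> e = 2; heap: [0-1 ALLOC][2-16 ALLOC][17-45 FREE]
Op 10: d = realloc(d, 16) -> d = 17; heap: [0-1 FREE][2-16 ALLOC][17-32 ALLOC][33-45 FREE]
Free blocks: [2 13] total_free=15 largest=13 -> 100*(15-13)/15 = 200/15 ≈ 13.333 -> rounds to 13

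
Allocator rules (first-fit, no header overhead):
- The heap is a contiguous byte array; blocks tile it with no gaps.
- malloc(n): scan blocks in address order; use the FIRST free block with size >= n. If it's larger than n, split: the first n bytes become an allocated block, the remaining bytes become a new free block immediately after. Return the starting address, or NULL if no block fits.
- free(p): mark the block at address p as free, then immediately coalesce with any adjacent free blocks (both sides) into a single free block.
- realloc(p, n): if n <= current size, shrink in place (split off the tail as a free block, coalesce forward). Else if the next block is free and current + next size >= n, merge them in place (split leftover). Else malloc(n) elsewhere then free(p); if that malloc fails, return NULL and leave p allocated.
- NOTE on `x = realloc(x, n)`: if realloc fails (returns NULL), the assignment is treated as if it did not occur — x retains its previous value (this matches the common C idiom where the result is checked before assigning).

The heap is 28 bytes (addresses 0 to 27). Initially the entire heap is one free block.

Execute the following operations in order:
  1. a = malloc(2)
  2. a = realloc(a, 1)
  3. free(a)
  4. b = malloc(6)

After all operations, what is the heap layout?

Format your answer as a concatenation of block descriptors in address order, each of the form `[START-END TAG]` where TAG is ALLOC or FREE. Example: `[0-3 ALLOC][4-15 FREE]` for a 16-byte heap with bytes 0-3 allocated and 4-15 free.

Op 1: a = malloc(2) -> a = 0; heap: [0-1 ALLOC][2-27 FREE]
Op 2: a = realloc(a, 1) -> a = 0; heap: [0-0 ALLOC][1-27 FREE]
Op 3: free(a) -> (freed a); heap: [0-27 FREE]
Op 4: b = malloc(6) -> b = 0; heap: [0-5 ALLOC][6-27 FREE]

Answer: [0-5 ALLOC][6-27 FREE]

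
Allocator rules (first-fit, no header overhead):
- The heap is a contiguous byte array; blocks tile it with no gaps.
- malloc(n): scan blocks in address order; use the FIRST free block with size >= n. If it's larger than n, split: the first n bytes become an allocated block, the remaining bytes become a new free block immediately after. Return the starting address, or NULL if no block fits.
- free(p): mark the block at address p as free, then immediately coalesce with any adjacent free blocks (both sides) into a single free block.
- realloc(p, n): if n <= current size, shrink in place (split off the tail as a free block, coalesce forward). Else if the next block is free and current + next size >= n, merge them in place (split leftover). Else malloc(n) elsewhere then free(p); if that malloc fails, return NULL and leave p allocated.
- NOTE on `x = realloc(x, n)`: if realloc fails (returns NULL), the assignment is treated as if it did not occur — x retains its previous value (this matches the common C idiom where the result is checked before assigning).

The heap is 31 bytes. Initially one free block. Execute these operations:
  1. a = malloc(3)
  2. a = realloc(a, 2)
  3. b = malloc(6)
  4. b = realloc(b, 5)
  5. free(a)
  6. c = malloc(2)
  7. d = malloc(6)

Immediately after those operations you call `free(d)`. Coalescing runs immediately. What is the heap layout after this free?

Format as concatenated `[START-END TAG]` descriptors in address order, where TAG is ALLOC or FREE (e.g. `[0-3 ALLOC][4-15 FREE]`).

Op 1: a = malloc(3) -> a = 0; heap: [0-2 ALLOC][3-30 FREE]
Op 2: a = realloc(a, 2) -> a = 0; heap: [0-1 ALLOC][2-30 FREE]
Op 3: b = malloc(6) -> b = 2; heap: [0-1 ALLOC][2-7 ALLOC][8-30 FREE]
Op 4: b = realloc(b, 5) -> b = 2; heap: [0-1 ALLOC][2-6 ALLOC][7-30 FREE]
Op 5: free(a) -> (freed a); heap: [0-1 FREE][2-6 ALLOC][7-30 FREE]
Op 6: c = malloc(2) -> c = 0; heap: [0-1 ALLOC][2-6 ALLOC][7-30 FREE]
Op 7: d = malloc(6) -> d = 7; heap: [0-1 ALLOC][2-6 ALLOC][7-12 ALLOC][13-30 FREE]
free(d): d = 7 -> block [7-12 ALLOC]; mark free, coalesce with adjacent free neighbors -> [0-1 ALLOC][2-6 ALLOC][7-30 FREE]

Answer: [0-1 ALLOC][2-6 ALLOC][7-30 FREE]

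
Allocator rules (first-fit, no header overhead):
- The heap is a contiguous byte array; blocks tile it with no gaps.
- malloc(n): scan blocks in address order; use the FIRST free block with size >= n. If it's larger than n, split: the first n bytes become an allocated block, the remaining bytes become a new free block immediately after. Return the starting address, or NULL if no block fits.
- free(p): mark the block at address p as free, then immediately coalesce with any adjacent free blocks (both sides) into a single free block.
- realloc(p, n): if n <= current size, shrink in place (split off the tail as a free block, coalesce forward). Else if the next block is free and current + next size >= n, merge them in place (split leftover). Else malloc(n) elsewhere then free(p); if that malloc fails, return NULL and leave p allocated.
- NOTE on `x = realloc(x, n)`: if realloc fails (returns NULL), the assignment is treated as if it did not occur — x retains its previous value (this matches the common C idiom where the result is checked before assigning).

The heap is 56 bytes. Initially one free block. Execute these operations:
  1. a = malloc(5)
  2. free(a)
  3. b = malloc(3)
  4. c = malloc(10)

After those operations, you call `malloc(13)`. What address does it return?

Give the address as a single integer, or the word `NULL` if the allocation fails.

Op 1: a = malloc(5) -> a = 0; heap: [0-4 ALLOC][5-55 FREE]
Op 2: free(a) -> (freed a); heap: [0-55 FREE]
Op 3: b = malloc(3) -> b = 0; heap: [0-2 ALLOC][3-55 FREE]
Op 4: c = malloc(10) -> c = 3; heap: [0-2 ALLOC][3-12 ALLOC][13-55 FREE]
malloc(13): first-fit scan over [0-2 ALLOC][3-12 ALLOC][13-55 FREE] -> 13

Answer: 13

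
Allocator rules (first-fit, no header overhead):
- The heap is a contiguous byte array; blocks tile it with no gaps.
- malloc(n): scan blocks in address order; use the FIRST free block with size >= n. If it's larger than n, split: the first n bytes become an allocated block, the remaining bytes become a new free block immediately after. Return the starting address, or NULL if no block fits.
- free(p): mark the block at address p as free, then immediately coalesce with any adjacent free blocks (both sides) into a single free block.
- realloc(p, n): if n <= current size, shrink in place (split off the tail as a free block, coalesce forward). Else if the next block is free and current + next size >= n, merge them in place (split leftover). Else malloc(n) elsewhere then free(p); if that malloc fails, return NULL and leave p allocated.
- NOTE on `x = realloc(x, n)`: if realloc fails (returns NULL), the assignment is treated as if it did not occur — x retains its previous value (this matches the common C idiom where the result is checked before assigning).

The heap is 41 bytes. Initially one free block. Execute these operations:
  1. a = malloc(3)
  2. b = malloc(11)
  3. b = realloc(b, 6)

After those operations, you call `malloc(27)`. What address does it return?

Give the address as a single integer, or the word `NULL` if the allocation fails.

Op 1: a = malloc(3) -> a = 0; heap: [0-2 ALLOC][3-40 FREE]
Op 2: b = malloc(11) -> b = 3; heap: [0-2 ALLOC][3-13 ALLOC][14-40 FREE]
Op 3: b = realloc(b, 6) -> b = 3; heap: [0-2 ALLOC][3-8 ALLOC][9-40 FREE]
malloc(27): first-fit scan over [0-2 ALLOC][3-8 ALLOC][9-40 FREE] -> 9

Answer: 9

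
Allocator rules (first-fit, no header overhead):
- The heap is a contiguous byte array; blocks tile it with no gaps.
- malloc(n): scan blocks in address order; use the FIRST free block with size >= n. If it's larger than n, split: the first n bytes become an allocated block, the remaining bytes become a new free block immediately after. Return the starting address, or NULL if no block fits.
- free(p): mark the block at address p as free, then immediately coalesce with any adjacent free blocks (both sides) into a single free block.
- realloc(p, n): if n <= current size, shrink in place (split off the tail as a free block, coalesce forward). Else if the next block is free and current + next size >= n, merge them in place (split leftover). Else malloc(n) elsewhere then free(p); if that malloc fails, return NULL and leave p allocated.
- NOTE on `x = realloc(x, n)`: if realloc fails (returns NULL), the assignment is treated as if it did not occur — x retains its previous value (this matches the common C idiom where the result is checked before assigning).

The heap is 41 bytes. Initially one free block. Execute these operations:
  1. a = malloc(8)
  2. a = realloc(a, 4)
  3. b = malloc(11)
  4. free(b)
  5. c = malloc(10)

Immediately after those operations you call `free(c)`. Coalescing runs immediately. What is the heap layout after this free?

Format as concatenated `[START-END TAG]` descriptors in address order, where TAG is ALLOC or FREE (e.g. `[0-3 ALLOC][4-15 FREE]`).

Op 1: a = malloc(8) -> a = 0; heap: [0-7 ALLOC][8-40 FREE]
Op 2: a = realloc(a, 4) -> a = 0; heap: [0-3 ALLOC][4-40 FREE]
Op 3: b = malloc(11) -> b = 4; heap: [0-3 ALLOC][4-14 ALLOC][15-40 FREE]
Op 4: free(b) -> (freed b); heap: [0-3 ALLOC][4-40 FREE]
Op 5: c = malloc(10) -> c = 4; heap: [0-3 ALLOC][4-13 ALLOC][14-40 FREE]
free(c): c = 4 -> block [4-13 ALLOC]; mark free, coalesce with adjacent free neighbors -> [0-3 ALLOC][4-40 FREE]

Answer: [0-3 ALLOC][4-40 FREE]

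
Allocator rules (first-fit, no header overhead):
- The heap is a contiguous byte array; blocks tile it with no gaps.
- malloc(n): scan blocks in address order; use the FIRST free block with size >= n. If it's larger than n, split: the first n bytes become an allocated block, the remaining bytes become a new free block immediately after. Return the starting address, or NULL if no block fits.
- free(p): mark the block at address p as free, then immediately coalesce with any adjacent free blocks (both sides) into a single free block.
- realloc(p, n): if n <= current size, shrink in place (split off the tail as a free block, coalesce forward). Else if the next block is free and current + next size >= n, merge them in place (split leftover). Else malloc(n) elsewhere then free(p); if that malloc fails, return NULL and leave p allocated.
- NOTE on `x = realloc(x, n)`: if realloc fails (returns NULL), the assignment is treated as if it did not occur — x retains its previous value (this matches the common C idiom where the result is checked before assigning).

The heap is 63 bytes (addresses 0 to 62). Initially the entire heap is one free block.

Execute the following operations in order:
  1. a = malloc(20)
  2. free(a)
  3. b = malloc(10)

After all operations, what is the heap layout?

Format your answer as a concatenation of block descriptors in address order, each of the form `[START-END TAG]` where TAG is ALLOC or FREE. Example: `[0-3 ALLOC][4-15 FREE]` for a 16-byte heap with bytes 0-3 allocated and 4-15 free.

Op 1: a = malloc(20) -> a = 0; heap: [0-19 ALLOC][20-62 FREE]
Op 2: free(a) -> (freed a); heap: [0-62 FREE]
Op 3: b = malloc(10) -> b = 0; heap: [0-9 ALLOC][10-62 FREE]

Answer: [0-9 ALLOC][10-62 FREE]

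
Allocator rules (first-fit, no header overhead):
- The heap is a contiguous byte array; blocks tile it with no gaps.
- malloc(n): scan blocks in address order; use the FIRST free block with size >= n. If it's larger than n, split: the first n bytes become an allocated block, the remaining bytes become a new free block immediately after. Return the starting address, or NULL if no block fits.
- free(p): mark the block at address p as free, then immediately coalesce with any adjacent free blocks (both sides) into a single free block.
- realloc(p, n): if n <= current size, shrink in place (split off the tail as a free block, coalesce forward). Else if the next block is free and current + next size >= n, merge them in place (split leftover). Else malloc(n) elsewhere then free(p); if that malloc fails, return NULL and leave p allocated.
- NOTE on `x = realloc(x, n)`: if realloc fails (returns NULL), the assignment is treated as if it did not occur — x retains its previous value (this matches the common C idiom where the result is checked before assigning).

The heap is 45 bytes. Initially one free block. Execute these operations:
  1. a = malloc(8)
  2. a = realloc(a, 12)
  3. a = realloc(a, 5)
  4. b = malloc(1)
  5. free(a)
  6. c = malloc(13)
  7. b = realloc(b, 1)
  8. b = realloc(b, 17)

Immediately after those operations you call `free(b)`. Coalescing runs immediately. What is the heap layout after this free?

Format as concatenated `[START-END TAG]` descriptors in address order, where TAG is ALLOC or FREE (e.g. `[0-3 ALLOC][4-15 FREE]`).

Op 1: a = malloc(8) -> a = 0; heap: [0-7 ALLOC][8-44 FREE]
Op 2: a = realloc(a, 12) -> a = 0; heap: [0-11 ALLOC][12-44 FREE]
Op 3: a = realloc(a, 5) -> a = 0; heap: [0-4 ALLOC][5-44 FREE]
Op 4: b = malloc(1) -> b = 5; heap: [0-4 ALLOC][5-5 ALLOC][6-44 FREE]
Op 5: free(a) -> (freed a); heap: [0-4 FREE][5-5 ALLOC][6-44 FREE]
Op 6: c = malloc(13) -> c = 6; heap: [0-4 FREE][5-5 ALLOC][6-18 ALLOC][19-44 FREE]
Op 7: b = realloc(b, 1) -> b = 5; heap: [0-4 FREE][5-5 ALLOC][6-18 ALLOC][19-44 FREE]
Op 8: b = realloc(b, 17) -> b = 19; heap: [0-5 FREE][6-18 ALLOC][19-35 ALLOC][36-44 FREE]
free(b): b = 19 -> block [19-35 ALLOC]; mark free, coalesce with adjacent free neighbors -> [0-5 FREE][6-18 ALLOC][19-44 FREE]

Answer: [0-5 FREE][6-18 ALLOC][19-44 FREE]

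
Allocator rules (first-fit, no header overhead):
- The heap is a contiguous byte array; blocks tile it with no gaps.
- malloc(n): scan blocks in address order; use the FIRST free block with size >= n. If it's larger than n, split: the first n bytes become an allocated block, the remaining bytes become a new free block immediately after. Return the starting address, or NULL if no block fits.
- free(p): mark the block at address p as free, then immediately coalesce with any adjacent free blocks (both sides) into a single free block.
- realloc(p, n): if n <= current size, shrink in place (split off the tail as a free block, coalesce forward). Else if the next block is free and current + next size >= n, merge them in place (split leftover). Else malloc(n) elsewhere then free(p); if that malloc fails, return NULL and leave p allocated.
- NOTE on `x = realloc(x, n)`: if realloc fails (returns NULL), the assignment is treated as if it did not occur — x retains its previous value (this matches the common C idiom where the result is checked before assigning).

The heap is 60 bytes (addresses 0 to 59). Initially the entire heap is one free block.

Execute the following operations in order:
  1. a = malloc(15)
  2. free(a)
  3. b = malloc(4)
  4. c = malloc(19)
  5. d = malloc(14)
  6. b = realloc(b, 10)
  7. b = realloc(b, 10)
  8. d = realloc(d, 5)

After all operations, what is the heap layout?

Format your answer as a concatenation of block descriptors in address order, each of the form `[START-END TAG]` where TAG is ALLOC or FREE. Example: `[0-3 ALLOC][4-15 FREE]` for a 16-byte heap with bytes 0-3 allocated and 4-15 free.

Op 1: a = malloc(15) -> a = 0; heap: [0-14 ALLOC][15-59 FREE]
Op 2: free(a) -> (freed a); heap: [0-59 FREE]
Op 3: b = malloc(4) -> b = 0; heap: [0-3 ALLOC][4-59 FREE]
Op 4: c = malloc(19) -> c = 4; heap: [0-3 ALLOC][4-22 ALLOC][23-59 FREE]
Op 5: d = malloc(14) -> d = 23; heap: [0-3 ALLOC][4-22 ALLOC][23-36 ALLOC][37-59 FREE]
Op 6: b = realloc(b, 10) -> b = 37; heap: [0-3 FREE][4-22 ALLOC][23-36 ALLOC][37-46 ALLOC][47-59 FREE]
Op 7: b = realloc(b, 10) -> b = 37; heap: [0-3 FREE][4-22 ALLOC][23-36 ALLOC][37-46 ALLOC][47-59 FREE]
Op 8: d = realloc(d, 5) -> d = 23; heap: [0-3 FREE][4-22 ALLOC][23-27 ALLOC][28-36 FREE][37-46 ALLOC][47-59 FREE]

Answer: [0-3 FREE][4-22 ALLOC][23-27 ALLOC][28-36 FREE][37-46 ALLOC][47-59 FREE]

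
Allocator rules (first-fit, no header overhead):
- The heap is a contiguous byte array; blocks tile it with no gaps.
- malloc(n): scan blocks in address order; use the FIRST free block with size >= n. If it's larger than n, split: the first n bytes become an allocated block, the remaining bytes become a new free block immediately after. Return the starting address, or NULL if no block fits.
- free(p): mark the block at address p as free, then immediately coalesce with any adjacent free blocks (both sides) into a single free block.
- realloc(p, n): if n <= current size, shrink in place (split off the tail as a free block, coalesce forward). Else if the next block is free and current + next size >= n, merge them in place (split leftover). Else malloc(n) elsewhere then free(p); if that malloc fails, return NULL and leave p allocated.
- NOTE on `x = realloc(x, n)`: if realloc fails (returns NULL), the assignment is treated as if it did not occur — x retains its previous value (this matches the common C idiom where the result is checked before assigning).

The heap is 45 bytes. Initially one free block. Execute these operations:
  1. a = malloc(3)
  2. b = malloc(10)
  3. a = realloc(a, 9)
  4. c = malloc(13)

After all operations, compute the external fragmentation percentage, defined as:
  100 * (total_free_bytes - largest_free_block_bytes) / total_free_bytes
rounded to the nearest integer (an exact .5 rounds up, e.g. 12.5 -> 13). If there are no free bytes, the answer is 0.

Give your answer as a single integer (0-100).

Answer: 23

Derivation:
Op 1: a = malloc(3) -> a = 0; heap: [0-2 ALLOC][3-44 FREE]
Op 2: b = malloc(10) -> b = 3; heap: [0-2 ALLOC][3-12 ALLOC][13-44 FREE]
Op 3: a = realloc(a, 9) -> a = 13; heap: [0-2 FREE][3-12 ALLOC][13-21 ALLOC][22-44 FREE]
Op 4: c = malloc(13) -> c = 22; heap: [0-2 FREE][3-12 ALLOC][13-21 ALLOC][22-34 ALLOC][35-44 FREE]
Free blocks: [3 10] total_free=13 largest=10 -> 100*(13-10)/13 = 300/13 ≈ 23.077 -> rounds to 23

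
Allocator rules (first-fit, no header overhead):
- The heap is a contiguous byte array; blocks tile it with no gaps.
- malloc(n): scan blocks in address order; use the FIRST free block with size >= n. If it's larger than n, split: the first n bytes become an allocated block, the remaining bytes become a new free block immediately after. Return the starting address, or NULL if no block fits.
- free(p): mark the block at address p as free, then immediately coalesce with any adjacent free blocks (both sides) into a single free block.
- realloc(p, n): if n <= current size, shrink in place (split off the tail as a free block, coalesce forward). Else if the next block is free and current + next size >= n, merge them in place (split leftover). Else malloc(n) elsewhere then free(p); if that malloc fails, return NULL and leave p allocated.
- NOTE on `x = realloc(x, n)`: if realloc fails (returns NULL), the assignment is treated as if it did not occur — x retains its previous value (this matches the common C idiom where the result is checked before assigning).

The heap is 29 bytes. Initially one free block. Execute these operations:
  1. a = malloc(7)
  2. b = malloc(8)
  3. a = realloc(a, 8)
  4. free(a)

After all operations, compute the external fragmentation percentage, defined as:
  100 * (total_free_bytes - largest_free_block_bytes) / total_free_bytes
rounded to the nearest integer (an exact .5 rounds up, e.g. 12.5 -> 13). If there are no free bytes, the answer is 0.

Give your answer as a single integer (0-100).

Op 1: a = malloc(7) -> a = 0; heap: [0-6 ALLOC][7-28 FREE]
Op 2: b = malloc(8) -> b = 7; heap: [0-6 ALLOC][7-14 ALLOC][15-28 FREE]
Op 3: a = realloc(a, 8) -> a = 15; heap: [0-6 FREE][7-14 ALLOC][15-22 ALLOC][23-28 FREE]
Op 4: free(a) -> (freed a); heap: [0-6 FREE][7-14 ALLOC][15-28 FREE]
Free blocks: [7 14] total_free=21 largest=14 -> 100*(21-14)/21 = 700/21 ≈ 33.333 -> rounds to 33

Answer: 33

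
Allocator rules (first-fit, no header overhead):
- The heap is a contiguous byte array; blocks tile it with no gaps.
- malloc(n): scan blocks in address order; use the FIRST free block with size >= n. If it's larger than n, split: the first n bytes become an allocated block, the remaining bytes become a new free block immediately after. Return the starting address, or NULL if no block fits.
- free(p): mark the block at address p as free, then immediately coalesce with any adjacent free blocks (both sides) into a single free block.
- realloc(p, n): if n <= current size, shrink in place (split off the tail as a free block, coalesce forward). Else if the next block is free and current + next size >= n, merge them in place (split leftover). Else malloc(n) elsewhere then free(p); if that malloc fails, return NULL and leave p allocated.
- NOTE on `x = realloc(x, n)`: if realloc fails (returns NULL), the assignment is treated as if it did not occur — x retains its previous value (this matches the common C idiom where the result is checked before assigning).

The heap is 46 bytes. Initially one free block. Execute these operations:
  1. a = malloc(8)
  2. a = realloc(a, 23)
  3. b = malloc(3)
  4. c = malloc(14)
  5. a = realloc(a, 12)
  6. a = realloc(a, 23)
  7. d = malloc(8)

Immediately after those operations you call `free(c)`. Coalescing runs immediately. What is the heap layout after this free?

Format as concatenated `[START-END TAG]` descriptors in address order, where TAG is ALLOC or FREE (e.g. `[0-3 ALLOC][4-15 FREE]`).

Op 1: a = malloc(8) -> a = 0; heap: [0-7 ALLOC][8-45 FREE]
Op 2: a = realloc(a, 23) -> a = 0; heap: [0-22 ALLOC][23-45 FREE]
Op 3: b = malloc(3) -> b = 23; heap: [0-22 ALLOC][23-25 ALLOC][26-45 FREE]
Op 4: c = malloc(14) -> c = 26; heap: [0-22 ALLOC][23-25 ALLOC][26-39 ALLOC][40-45 FREE]
Op 5: a = realloc(a, 12) -> a = 0; heap: [0-11 ALLOC][12-22 FREE][23-25 ALLOC][26-39 ALLOC][40-45 FREE]
Op 6: a = realloc(a, 23) -> a = 0; heap: [0-22 ALLOC][23-25 ALLOC][26-39 ALLOC][40-45 FREE]
Op 7: d = malloc(8) -> d = NULL; heap: [0-22 ALLOC][23-25 ALLOC][26-39 ALLOC][40-45 FREE]
free(c): c = 26 -> block [26-39 ALLOC]; mark free, coalesce with adjacent free neighbors -> [0-22 ALLOC][23-25 ALLOC][26-45 FREE]

Answer: [0-22 ALLOC][23-25 ALLOC][26-45 FREE]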